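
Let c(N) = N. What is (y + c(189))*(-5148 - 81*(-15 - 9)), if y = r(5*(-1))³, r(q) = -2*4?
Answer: 1034892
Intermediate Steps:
r(q) = -8
y = -512 (y = (-8)³ = -512)
(y + c(189))*(-5148 - 81*(-15 - 9)) = (-512 + 189)*(-5148 - 81*(-15 - 9)) = -323*(-5148 - 81*(-24)) = -323*(-5148 + 1944) = -323*(-3204) = 1034892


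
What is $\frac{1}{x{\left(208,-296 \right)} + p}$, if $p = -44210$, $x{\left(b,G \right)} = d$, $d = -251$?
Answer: $- \frac{1}{44461} \approx -2.2492 \cdot 10^{-5}$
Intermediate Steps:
$x{\left(b,G \right)} = -251$
$\frac{1}{x{\left(208,-296 \right)} + p} = \frac{1}{-251 - 44210} = \frac{1}{-44461} = - \frac{1}{44461}$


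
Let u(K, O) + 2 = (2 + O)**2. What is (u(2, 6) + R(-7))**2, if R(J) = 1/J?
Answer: 187489/49 ≈ 3826.3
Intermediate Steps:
u(K, O) = -2 + (2 + O)**2
(u(2, 6) + R(-7))**2 = ((-2 + (2 + 6)**2) + 1/(-7))**2 = ((-2 + 8**2) - 1/7)**2 = ((-2 + 64) - 1/7)**2 = (62 - 1/7)**2 = (433/7)**2 = 187489/49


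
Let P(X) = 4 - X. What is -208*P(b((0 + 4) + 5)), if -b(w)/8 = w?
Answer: -15808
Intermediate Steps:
b(w) = -8*w
-208*P(b((0 + 4) + 5)) = -208*(4 - (-8)*((0 + 4) + 5)) = -208*(4 - (-8)*(4 + 5)) = -208*(4 - (-8)*9) = -208*(4 - 1*(-72)) = -208*(4 + 72) = -208*76 = -15808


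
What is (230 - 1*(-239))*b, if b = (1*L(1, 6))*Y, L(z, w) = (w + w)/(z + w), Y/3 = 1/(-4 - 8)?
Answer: -201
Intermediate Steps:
Y = -1/4 (Y = 3/(-4 - 8) = 3/(-12) = 3*(-1/12) = -1/4 ≈ -0.25000)
L(z, w) = 2*w/(w + z) (L(z, w) = (2*w)/(w + z) = 2*w/(w + z))
b = -3/7 (b = (1*(2*6/(6 + 1)))*(-1/4) = (1*(2*6/7))*(-1/4) = (1*(2*6*(1/7)))*(-1/4) = (1*(12/7))*(-1/4) = (12/7)*(-1/4) = -3/7 ≈ -0.42857)
(230 - 1*(-239))*b = (230 - 1*(-239))*(-3/7) = (230 + 239)*(-3/7) = 469*(-3/7) = -201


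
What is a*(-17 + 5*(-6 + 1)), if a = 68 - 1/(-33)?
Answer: -31430/11 ≈ -2857.3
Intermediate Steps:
a = 2245/33 (a = 68 - 1*(-1/33) = 68 + 1/33 = 2245/33 ≈ 68.030)
a*(-17 + 5*(-6 + 1)) = 2245*(-17 + 5*(-6 + 1))/33 = 2245*(-17 + 5*(-5))/33 = 2245*(-17 - 25)/33 = (2245/33)*(-42) = -31430/11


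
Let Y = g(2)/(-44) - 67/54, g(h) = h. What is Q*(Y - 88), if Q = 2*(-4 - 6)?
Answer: 530360/297 ≈ 1785.7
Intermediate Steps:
Q = -20 (Q = 2*(-10) = -20)
Y = -382/297 (Y = 2/(-44) - 67/54 = 2*(-1/44) - 67*1/54 = -1/22 - 67/54 = -382/297 ≈ -1.2862)
Q*(Y - 88) = -20*(-382/297 - 88) = -20*(-26518/297) = 530360/297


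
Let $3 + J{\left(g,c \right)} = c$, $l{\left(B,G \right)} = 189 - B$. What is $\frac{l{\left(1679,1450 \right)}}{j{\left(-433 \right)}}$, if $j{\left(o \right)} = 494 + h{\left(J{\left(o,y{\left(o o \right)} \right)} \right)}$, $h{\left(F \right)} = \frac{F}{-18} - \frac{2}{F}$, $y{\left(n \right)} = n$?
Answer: $\frac{125709363}{837096868} \approx 0.15017$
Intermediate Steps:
$J{\left(g,c \right)} = -3 + c$
$h{\left(F \right)} = - \frac{2}{F} - \frac{F}{18}$ ($h{\left(F \right)} = F \left(- \frac{1}{18}\right) - \frac{2}{F} = - \frac{F}{18} - \frac{2}{F} = - \frac{2}{F} - \frac{F}{18}$)
$j{\left(o \right)} = \frac{2965}{6} - \frac{2}{-3 + o^{2}} - \frac{o^{2}}{18}$ ($j{\left(o \right)} = 494 - \left(\frac{2}{-3 + o o} + \frac{-3 + o o}{18}\right) = 494 - \left(\frac{2}{-3 + o^{2}} + \frac{-3 + o^{2}}{18}\right) = 494 - \left(- \frac{1}{6} + \frac{2}{-3 + o^{2}} + \frac{o^{2}}{18}\right) = \frac{2965}{6} - \frac{2}{-3 + o^{2}} - \frac{o^{2}}{18}$)
$\frac{l{\left(1679,1450 \right)}}{j{\left(-433 \right)}} = \frac{189 - 1679}{\frac{1}{18} \frac{1}{-3 + \left(-433\right)^{2}} \left(-26721 - \left(-433\right)^{4} + 8898 \left(-433\right)^{2}\right)} = \frac{189 - 1679}{\frac{1}{18} \frac{1}{-3 + 187489} \left(-26721 - 35152125121 + 8898 \cdot 187489\right)} = - \frac{1490}{\frac{1}{18} \cdot \frac{1}{187486} \left(-26721 - 35152125121 + 1668277122\right)} = - \frac{1490}{\frac{1}{18} \cdot \frac{1}{187486} \left(-33483874720\right)} = - \frac{1490}{- \frac{8370968680}{843687}} = \left(-1490\right) \left(- \frac{843687}{8370968680}\right) = \frac{125709363}{837096868}$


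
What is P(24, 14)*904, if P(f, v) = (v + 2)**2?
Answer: 231424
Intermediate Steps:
P(f, v) = (2 + v)**2
P(24, 14)*904 = (2 + 14)**2*904 = 16**2*904 = 256*904 = 231424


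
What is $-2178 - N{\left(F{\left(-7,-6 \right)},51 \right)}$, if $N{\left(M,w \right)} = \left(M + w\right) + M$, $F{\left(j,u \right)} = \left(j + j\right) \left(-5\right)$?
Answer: $-2369$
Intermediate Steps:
$F{\left(j,u \right)} = - 10 j$ ($F{\left(j,u \right)} = 2 j \left(-5\right) = - 10 j$)
$N{\left(M,w \right)} = w + 2 M$
$-2178 - N{\left(F{\left(-7,-6 \right)},51 \right)} = -2178 - \left(51 + 2 \left(\left(-10\right) \left(-7\right)\right)\right) = -2178 - \left(51 + 2 \cdot 70\right) = -2178 - \left(51 + 140\right) = -2178 - 191 = -2369$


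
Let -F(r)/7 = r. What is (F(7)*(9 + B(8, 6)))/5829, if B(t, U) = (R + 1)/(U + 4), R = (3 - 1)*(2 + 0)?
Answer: -931/11658 ≈ -0.079859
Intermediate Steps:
R = 4 (R = 2*2 = 4)
F(r) = -7*r
B(t, U) = 5/(4 + U) (B(t, U) = (4 + 1)/(U + 4) = 5/(4 + U))
(F(7)*(9 + B(8, 6)))/5829 = ((-7*7)*(9 + 5/(4 + 6)))/5829 = -49*(9 + 5/10)*(1/5829) = -49*(9 + 5*(1/10))*(1/5829) = -49*(9 + 1/2)*(1/5829) = -49*19/2*(1/5829) = -931/2*1/5829 = -931/11658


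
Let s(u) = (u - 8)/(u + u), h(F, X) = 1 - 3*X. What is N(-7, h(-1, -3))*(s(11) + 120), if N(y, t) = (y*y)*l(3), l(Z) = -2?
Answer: -129507/11 ≈ -11773.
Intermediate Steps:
s(u) = (-8 + u)/(2*u) (s(u) = (-8 + u)/((2*u)) = (-8 + u)*(1/(2*u)) = (-8 + u)/(2*u))
N(y, t) = -2*y**2 (N(y, t) = (y*y)*(-2) = y**2*(-2) = -2*y**2)
N(-7, h(-1, -3))*(s(11) + 120) = (-2*(-7)**2)*((1/2)*(-8 + 11)/11 + 120) = (-2*49)*((1/2)*(1/11)*3 + 120) = -98*(3/22 + 120) = -98*2643/22 = -129507/11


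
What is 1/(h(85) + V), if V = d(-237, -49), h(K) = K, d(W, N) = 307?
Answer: 1/392 ≈ 0.0025510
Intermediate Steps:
V = 307
1/(h(85) + V) = 1/(85 + 307) = 1/392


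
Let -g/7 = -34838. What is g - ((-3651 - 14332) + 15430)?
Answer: 246419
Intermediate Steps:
g = 243866 (g = -7*(-34838) = 243866)
g - ((-3651 - 14332) + 15430) = 243866 - ((-3651 - 14332) + 15430) = 243866 - (-17983 + 15430) = 243866 - 1*(-2553) = 243866 + 2553 = 246419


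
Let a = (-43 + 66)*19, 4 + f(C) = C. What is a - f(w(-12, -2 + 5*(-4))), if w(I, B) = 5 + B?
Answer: 458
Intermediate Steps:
f(C) = -4 + C
a = 437 (a = 23*19 = 437)
a - f(w(-12, -2 + 5*(-4))) = 437 - (-4 + (5 + (-2 + 5*(-4)))) = 437 - (-4 + (5 + (-2 - 20))) = 437 - (-4 + (5 - 22)) = 437 - (-4 - 17) = 437 - 1*(-21) = 437 + 21 = 458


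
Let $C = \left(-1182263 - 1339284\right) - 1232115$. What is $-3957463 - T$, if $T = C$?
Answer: $-203801$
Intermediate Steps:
$C = -3753662$ ($C = -2521547 - 1232115 = -3753662$)
$T = -3753662$
$-3957463 - T = -3957463 - -3753662 = -3957463 + 3753662 = -203801$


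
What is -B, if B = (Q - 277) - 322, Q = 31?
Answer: 568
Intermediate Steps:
B = -568 (B = (31 - 277) - 322 = -246 - 322 = -568)
-B = -1*(-568) = 568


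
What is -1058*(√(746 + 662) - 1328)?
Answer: 1405024 - 8464*√22 ≈ 1.3653e+6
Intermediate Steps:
-1058*(√(746 + 662) - 1328) = -1058*(√1408 - 1328) = -1058*(8*√22 - 1328) = -1058*(-1328 + 8*√22) = 1405024 - 8464*√22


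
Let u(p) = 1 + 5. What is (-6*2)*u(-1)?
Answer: -72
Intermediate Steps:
u(p) = 6
(-6*2)*u(-1) = -6*2*6 = -12*6 = -72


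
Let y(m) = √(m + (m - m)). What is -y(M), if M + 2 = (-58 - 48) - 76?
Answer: -2*I*√46 ≈ -13.565*I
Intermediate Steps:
M = -184 (M = -2 + ((-58 - 48) - 76) = -2 + (-106 - 76) = -2 - 182 = -184)
y(m) = √m (y(m) = √(m + 0) = √m)
-y(M) = -√(-184) = -2*I*√46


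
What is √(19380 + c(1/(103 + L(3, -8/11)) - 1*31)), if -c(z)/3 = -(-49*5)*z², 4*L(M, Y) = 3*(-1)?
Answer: I*√114839978595/409 ≈ 828.56*I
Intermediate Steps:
L(M, Y) = -¾ (L(M, Y) = (3*(-1))/4 = (¼)*(-3) = -¾)
c(z) = -735*z² (c(z) = -(-3)*(-49*5)*z² = -(-3)*(-245*z²) = -735*z²)
√(19380 + c(1/(103 + L(3, -8/11)) - 1*31)) = √(19380 - 735*(1/(103 - ¾) - 1*31)²) = √(19380 - 735*(1/(409/4) - 31)²) = √(19380 - 735*(4/409 - 31)²) = √(19380 - 735*(-12675/409)²) = √(19380 - 735*160655625/167281) = √(19380 - 118081884375/167281) = √(-114839978595/167281) = I*√114839978595/409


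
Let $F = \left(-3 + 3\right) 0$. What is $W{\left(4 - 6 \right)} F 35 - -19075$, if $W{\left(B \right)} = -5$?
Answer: $19075$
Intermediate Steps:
$F = 0$ ($F = 0 \cdot 0 = 0$)
$W{\left(4 - 6 \right)} F 35 - -19075 = \left(-5\right) 0 \cdot 35 - -19075 = 0 \cdot 35 + 19075 = 0 + 19075 = 19075$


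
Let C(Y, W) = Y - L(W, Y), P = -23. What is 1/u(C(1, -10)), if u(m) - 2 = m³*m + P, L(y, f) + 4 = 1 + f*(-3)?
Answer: 1/2380 ≈ 0.00042017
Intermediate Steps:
L(y, f) = -3 - 3*f (L(y, f) = -4 + (1 + f*(-3)) = -4 + (1 - 3*f) = -3 - 3*f)
C(Y, W) = 3 + 4*Y (C(Y, W) = Y - (-3 - 3*Y) = Y + (3 + 3*Y) = 3 + 4*Y)
u(m) = -21 + m⁴ (u(m) = 2 + (m³*m - 23) = 2 + (m⁴ - 23) = 2 + (-23 + m⁴) = -21 + m⁴)
1/u(C(1, -10)) = 1/(-21 + (3 + 4*1)⁴) = 1/(-21 + (3 + 4)⁴) = 1/(-21 + 7⁴) = 1/(-21 + 2401) = 1/2380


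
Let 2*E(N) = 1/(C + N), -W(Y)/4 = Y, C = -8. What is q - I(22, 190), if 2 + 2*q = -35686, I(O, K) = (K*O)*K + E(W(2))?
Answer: -25985407/32 ≈ -8.1204e+5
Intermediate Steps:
W(Y) = -4*Y
E(N) = 1/(2*(-8 + N))
I(O, K) = -1/32 + O*K**2 (I(O, K) = (K*O)*K + 1/(2*(-8 - 4*2)) = O*K**2 + 1/(2*(-8 - 8)) = O*K**2 + (1/2)/(-16) = O*K**2 + (1/2)*(-1/16) = O*K**2 - 1/32 = -1/32 + O*K**2)
q = -17844 (q = -1 + (1/2)*(-35686) = -1 - 17843 = -17844)
q - I(22, 190) = -17844 - (-1/32 + 22*190**2) = -17844 - (-1/32 + 22*36100) = -17844 - (-1/32 + 794200) = -17844 - 1*25414399/32 = -17844 - 25414399/32 = -25985407/32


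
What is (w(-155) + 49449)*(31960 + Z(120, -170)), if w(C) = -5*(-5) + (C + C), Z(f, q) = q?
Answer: 1562923560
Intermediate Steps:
w(C) = 25 + 2*C
(w(-155) + 49449)*(31960 + Z(120, -170)) = ((25 + 2*(-155)) + 49449)*(31960 - 170) = ((25 - 310) + 49449)*31790 = (-285 + 49449)*31790 = 49164*31790 = 1562923560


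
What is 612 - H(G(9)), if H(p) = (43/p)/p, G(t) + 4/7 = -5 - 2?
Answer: 1717001/2809 ≈ 611.25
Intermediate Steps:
G(t) = -53/7 (G(t) = -4/7 + (-5 - 2) = -4/7 - 7 = -53/7)
H(p) = 43/p**2
612 - H(G(9)) = 612 - 43/(-53/7)**2 = 612 - 43*49/2809 = 612 - 1*2107/2809 = 612 - 2107/2809 = 1717001/2809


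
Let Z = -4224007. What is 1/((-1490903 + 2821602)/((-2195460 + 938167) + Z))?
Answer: -5481300/1330699 ≈ -4.1191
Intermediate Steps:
1/((-1490903 + 2821602)/((-2195460 + 938167) + Z)) = 1/((-1490903 + 2821602)/((-2195460 + 938167) - 4224007)) = 1/(1330699/(-1257293 - 4224007)) = 1/(1330699/(-5481300)) = 1/(1330699*(-1/5481300)) = 1/(-1330699/5481300) = -5481300/1330699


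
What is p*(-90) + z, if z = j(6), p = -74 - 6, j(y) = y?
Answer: 7206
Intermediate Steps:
p = -80
z = 6
p*(-90) + z = -80*(-90) + 6 = 7200 + 6 = 7206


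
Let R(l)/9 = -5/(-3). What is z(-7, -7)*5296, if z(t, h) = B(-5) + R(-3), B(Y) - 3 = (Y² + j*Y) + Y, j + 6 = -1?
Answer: 386608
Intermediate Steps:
j = -7 (j = -6 - 1 = -7)
B(Y) = 3 + Y² - 6*Y (B(Y) = 3 + ((Y² - 7*Y) + Y) = 3 + (Y² - 6*Y) = 3 + Y² - 6*Y)
R(l) = 15 (R(l) = 9*(-5/(-3)) = 9*(-5*(-⅓)) = 9*(5/3) = 15)
z(t, h) = 73 (z(t, h) = (3 + (-5)² - 6*(-5)) + 15 = (3 + 25 + 30) + 15 = 58 + 15 = 73)
z(-7, -7)*5296 = 73*5296 = 386608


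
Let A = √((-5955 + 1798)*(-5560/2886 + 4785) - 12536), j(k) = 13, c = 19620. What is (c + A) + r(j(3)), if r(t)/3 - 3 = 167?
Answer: 20130 + I*√41427952111689/1443 ≈ 20130.0 + 4460.5*I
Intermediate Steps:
r(t) = 510 (r(t) = 9 + 3*167 = 9 + 501 = 510)
A = I*√41427952111689/1443 (A = √(-4157*(-5560*1/2886 + 4785) - 12536) = √(-4157*(-2780/1443 + 4785) - 12536) = √(-4157*6901975/1443 - 12536) = √(-28691510075/1443 - 12536) = √(-28709599523/1443) = I*√41427952111689/1443 ≈ 4460.5*I)
(c + A) + r(j(3)) = (19620 + I*√41427952111689/1443) + 510 = 20130 + I*√41427952111689/1443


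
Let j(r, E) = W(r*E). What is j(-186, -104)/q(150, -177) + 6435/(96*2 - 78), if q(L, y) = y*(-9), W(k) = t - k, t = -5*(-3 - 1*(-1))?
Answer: 2682293/60534 ≈ 44.311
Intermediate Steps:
t = 10 (t = -5*(-3 + 1) = -5*(-2) = 10)
W(k) = 10 - k
j(r, E) = 10 - E*r (j(r, E) = 10 - r*E = 10 - E*r)
q(L, y) = -9*y
j(-186, -104)/q(150, -177) + 6435/(96*2 - 78) = (10 - 1*(-104)*(-186))/((-9*(-177))) + 6435/(96*2 - 78) = (10 - 19344)/1593 + 6435/(192 - 78) = -19334*1/1593 + 6435/114 = -19334/1593 + 6435*(1/114) = -19334/1593 + 2145/38 = 2682293/60534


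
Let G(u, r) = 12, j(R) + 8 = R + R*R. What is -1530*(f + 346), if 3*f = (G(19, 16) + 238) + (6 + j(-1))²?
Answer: -658920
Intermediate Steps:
j(R) = -8 + R + R² (j(R) = -8 + (R + R*R) = -8 + (R + R²) = -8 + R + R²)
f = 254/3 (f = ((12 + 238) + (6 + (-8 - 1 + (-1)²))²)/3 = (250 + (6 + (-8 - 1 + 1))²)/3 = (250 + (6 - 8)²)/3 = (250 + (-2)²)/3 = (250 + 4)/3 = (⅓)*254 = 254/3 ≈ 84.667)
-1530*(f + 346) = -1530*(254/3 + 346) = -1530*1292/3 = -658920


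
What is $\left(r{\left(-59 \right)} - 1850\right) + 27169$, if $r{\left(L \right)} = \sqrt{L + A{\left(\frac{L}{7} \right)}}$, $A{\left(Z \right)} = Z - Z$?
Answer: $25319 + i \sqrt{59} \approx 25319.0 + 7.6811 i$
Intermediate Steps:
$A{\left(Z \right)} = 0$
$r{\left(L \right)} = \sqrt{L}$ ($r{\left(L \right)} = \sqrt{L + 0} = \sqrt{L}$)
$\left(r{\left(-59 \right)} - 1850\right) + 27169 = \left(\sqrt{-59} - 1850\right) + 27169 = \left(i \sqrt{59} - 1850\right) + 27169 = \left(-1850 + i \sqrt{59}\right) + 27169 = 25319 + i \sqrt{59}$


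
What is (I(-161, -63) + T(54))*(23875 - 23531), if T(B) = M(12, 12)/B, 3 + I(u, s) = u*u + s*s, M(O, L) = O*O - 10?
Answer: 277613504/27 ≈ 1.0282e+7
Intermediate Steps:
M(O, L) = -10 + O**2 (M(O, L) = O**2 - 10 = -10 + O**2)
I(u, s) = -3 + s**2 + u**2 (I(u, s) = -3 + (u*u + s*s) = -3 + (u**2 + s**2) = -3 + (s**2 + u**2) = -3 + s**2 + u**2)
T(B) = 134/B (T(B) = (-10 + 12**2)/B = (-10 + 144)/B = 134/B)
(I(-161, -63) + T(54))*(23875 - 23531) = ((-3 + (-63)**2 + (-161)**2) + 134/54)*(23875 - 23531) = ((-3 + 3969 + 25921) + 134*(1/54))*344 = (29887 + 67/27)*344 = (807016/27)*344 = 277613504/27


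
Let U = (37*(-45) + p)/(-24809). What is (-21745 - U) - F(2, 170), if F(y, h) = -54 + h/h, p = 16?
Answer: -538158477/24809 ≈ -21692.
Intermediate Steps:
F(y, h) = -53 (F(y, h) = -54 + 1 = -53)
U = 1649/24809 (U = (37*(-45) + 16)/(-24809) = (-1665 + 16)*(-1/24809) = -1649*(-1/24809) = 1649/24809 ≈ 0.066468)
(-21745 - U) - F(2, 170) = (-21745 - 1*1649/24809) - 1*(-53) = (-21745 - 1649/24809) + 53 = -539473354/24809 + 53 = -538158477/24809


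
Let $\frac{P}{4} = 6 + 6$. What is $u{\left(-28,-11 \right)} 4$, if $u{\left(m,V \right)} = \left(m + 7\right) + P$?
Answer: $108$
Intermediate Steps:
$P = 48$ ($P = 4 \left(6 + 6\right) = 4 \cdot 12 = 48$)
$u{\left(m,V \right)} = 55 + m$ ($u{\left(m,V \right)} = \left(m + 7\right) + 48 = \left(7 + m\right) + 48 = 55 + m$)
$u{\left(-28,-11 \right)} 4 = \left(55 - 28\right) 4 = 27 \cdot 4 = 108$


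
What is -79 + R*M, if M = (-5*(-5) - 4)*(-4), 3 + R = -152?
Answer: 12941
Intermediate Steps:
R = -155 (R = -3 - 152 = -155)
M = -84 (M = (25 - 4)*(-4) = 21*(-4) = -84)
-79 + R*M = -79 - 155*(-84) = -79 + 13020 = 12941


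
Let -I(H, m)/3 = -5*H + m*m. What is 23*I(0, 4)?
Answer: -1104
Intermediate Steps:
I(H, m) = -3*m**2 + 15*H (I(H, m) = -3*(-5*H + m*m) = -3*(-5*H + m**2) = -3*(m**2 - 5*H) = -3*m**2 + 15*H)
23*I(0, 4) = 23*(-3*4**2 + 15*0) = 23*(-3*16 + 0) = 23*(-48 + 0) = 23*(-48) = -1104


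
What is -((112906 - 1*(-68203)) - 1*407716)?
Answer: 226607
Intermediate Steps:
-((112906 - 1*(-68203)) - 1*407716) = -((112906 + 68203) - 407716) = -(181109 - 407716) = -1*(-226607) = 226607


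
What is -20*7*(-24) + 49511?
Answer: 52871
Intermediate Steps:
-20*7*(-24) + 49511 = -140*(-24) + 49511 = 3360 + 49511 = 52871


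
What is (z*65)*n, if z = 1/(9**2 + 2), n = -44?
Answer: -2860/83 ≈ -34.458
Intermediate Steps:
z = 1/83 (z = 1/(81 + 2) = 1/83 ≈ 0.012048)
(z*65)*n = ((1/83)*65)*(-44) = (65/83)*(-44) = -2860/83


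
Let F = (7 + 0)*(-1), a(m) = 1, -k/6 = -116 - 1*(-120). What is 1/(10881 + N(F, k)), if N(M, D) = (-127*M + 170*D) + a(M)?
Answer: 1/7691 ≈ 0.00013002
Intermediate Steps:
k = -24 (k = -6*(-116 - 1*(-120)) = -6*(-116 + 120) = -6*4 = -24)
F = -7 (F = 7*(-1) = -7)
N(M, D) = 1 - 127*M + 170*D (N(M, D) = (-127*M + 170*D) + 1 = 1 - 127*M + 170*D)
1/(10881 + N(F, k)) = 1/(10881 + (1 - 127*(-7) + 170*(-24))) = 1/(10881 + (1 + 889 - 4080)) = 1/(10881 - 3190) = 1/7691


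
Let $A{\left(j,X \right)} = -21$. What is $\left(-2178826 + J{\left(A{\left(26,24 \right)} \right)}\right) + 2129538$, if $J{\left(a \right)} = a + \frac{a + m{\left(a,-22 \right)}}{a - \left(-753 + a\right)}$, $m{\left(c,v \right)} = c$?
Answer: $- \frac{12376573}{251} \approx -49309.0$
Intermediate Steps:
$J{\left(a \right)} = \frac{755 a}{753}$ ($J{\left(a \right)} = a + \frac{a + a}{a - \left(-753 + a\right)} = a + \frac{2 a}{753} = \frac{755 a}{753}$)
$\left(-2178826 + J{\left(A{\left(26,24 \right)} \right)}\right) + 2129538 = \left(-2178826 + \frac{755}{753} \left(-21\right)\right) + 2129538 = \left(-2178826 - \frac{5285}{251}\right) + 2129538 = - \frac{546890611}{251} + 2129538 = - \frac{12376573}{251}$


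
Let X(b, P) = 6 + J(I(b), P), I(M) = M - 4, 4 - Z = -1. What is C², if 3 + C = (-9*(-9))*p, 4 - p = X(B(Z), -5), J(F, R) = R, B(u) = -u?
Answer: 57600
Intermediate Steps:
Z = 5 (Z = 4 - 1*(-1) = 4 + 1 = 5)
I(M) = -4 + M
X(b, P) = 6 + P
p = 3 (p = 4 - (6 - 5) = 4 - 1*1 = 4 - 1 = 3)
C = 240 (C = -3 - 9*(-9)*3 = -3 + 81*3 = -3 + 243 = 240)
C² = 240² = 57600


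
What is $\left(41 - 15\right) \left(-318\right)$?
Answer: $-8268$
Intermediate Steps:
$\left(41 - 15\right) \left(-318\right) = 26 \left(-318\right) = -8268$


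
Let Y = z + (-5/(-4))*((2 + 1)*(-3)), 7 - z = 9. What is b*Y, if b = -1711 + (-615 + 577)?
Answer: 92697/4 ≈ 23174.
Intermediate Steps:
z = -2 (z = 7 - 1*9 = 7 - 9 = -2)
b = -1749 (b = -1711 - 38 = -1749)
Y = -53/4 (Y = -2 + (-5/(-4))*((2 + 1)*(-3)) = -2 + (-5*(-¼))*(3*(-3)) = -2 + (5/4)*(-9) = -2 - 45/4 = -53/4 ≈ -13.250)
b*Y = -1749*(-53/4) = 92697/4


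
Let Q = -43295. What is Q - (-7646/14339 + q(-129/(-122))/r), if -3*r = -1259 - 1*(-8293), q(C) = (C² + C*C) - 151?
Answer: -32497049052118769/750604034492 ≈ -43295.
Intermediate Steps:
q(C) = -151 + 2*C² (q(C) = (C² + C²) - 151 = 2*C² - 151 = -151 + 2*C²)
r = -7034/3 (r = -(-1259 - 1*(-8293))/3 = -(-1259 + 8293)/3 = -⅓*7034 = -7034/3 ≈ -2344.7)
Q - (-7646/14339 + q(-129/(-122))/r) = -43295 - (-7646/14339 + (-151 + 2*(-129/(-122))²)/(-7034/3)) = -43295 - (-7646*1/14339 + (-151 + 2*(-129*(-1/122))²)*(-3/7034)) = -43295 - (-7646/14339 + (-151 + 2*(129/122)²)*(-3/7034)) = -43295 - (-7646/14339 + (-151 + 2*(16641/14884))*(-3/7034)) = -43295 - (-7646/14339 + (-151 + 16641/7442)*(-3/7034)) = -43295 - (-7646/14339 - 1107101/7442*(-3/7034)) = -43295 - (-7646/14339 + 3321303/52347028) = -43295 - 1*(-352621212371/750604034492) = -43295 + 352621212371/750604034492 = -32497049052118769/750604034492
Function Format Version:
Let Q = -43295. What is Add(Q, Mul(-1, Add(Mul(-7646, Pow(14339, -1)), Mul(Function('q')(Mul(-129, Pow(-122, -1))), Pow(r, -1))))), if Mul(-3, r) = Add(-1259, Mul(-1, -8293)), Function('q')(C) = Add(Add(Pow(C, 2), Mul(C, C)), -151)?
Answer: Rational(-32497049052118769, 750604034492) ≈ -43295.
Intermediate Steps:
Function('q')(C) = Add(-151, Mul(2, Pow(C, 2))) (Function('q')(C) = Add(Add(Pow(C, 2), Pow(C, 2)), -151) = Add(Mul(2, Pow(C, 2)), -151) = Add(-151, Mul(2, Pow(C, 2))))
r = Rational(-7034, 3) (r = Mul(Rational(-1, 3), Add(-1259, Mul(-1, -8293))) = Mul(Rational(-1, 3), Add(-1259, 8293)) = Mul(Rational(-1, 3), 7034) = Rational(-7034, 3) ≈ -2344.7)
Add(Q, Mul(-1, Add(Mul(-7646, Pow(14339, -1)), Mul(Function('q')(Mul(-129, Pow(-122, -1))), Pow(r, -1))))) = Add(-43295, Mul(-1, Add(Mul(-7646, Pow(14339, -1)), Mul(Add(-151, Mul(2, Pow(Mul(-129, Pow(-122, -1)), 2))), Pow(Rational(-7034, 3), -1))))) = Add(-43295, Mul(-1, Add(Mul(-7646, Rational(1, 14339)), Mul(Add(-151, Mul(2, Pow(Mul(-129, Rational(-1, 122)), 2))), Rational(-3, 7034))))) = Add(-43295, Mul(-1, Add(Rational(-7646, 14339), Mul(Add(-151, Mul(2, Pow(Rational(129, 122), 2))), Rational(-3, 7034))))) = Add(-43295, Mul(-1, Add(Rational(-7646, 14339), Mul(Add(-151, Mul(2, Rational(16641, 14884))), Rational(-3, 7034))))) = Add(-43295, Mul(-1, Add(Rational(-7646, 14339), Mul(Add(-151, Rational(16641, 7442)), Rational(-3, 7034))))) = Add(-43295, Mul(-1, Add(Rational(-7646, 14339), Mul(Rational(-1107101, 7442), Rational(-3, 7034))))) = Add(-43295, Mul(-1, Add(Rational(-7646, 14339), Rational(3321303, 52347028)))) = Add(-43295, Mul(-1, Rational(-352621212371, 750604034492))) = Add(-43295, Rational(352621212371, 750604034492)) = Rational(-32497049052118769, 750604034492)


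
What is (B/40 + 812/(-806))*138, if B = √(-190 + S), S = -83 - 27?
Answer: -56028/403 + 69*I*√3/2 ≈ -139.03 + 59.756*I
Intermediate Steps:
S = -110
B = 10*I*√3 (B = √(-190 - 110) = √(-300) = 10*I*√3 ≈ 17.32*I)
(B/40 + 812/(-806))*138 = ((10*I*√3)/40 + 812/(-806))*138 = ((10*I*√3)*(1/40) + 812*(-1/806))*138 = (I*√3/4 - 406/403)*138 = (-406/403 + I*√3/4)*138 = -56028/403 + 69*I*√3/2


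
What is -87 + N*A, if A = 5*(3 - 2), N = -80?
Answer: -487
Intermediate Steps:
A = 5 (A = 5*1 = 5)
-87 + N*A = -87 - 80*5 = -87 - 400 = -487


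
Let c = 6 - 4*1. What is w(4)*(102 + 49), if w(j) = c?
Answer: 302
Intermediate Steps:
c = 2 (c = 6 - 4 = 2)
w(j) = 2
w(4)*(102 + 49) = 2*(102 + 49) = 2*151 = 302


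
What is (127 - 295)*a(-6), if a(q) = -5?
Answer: 840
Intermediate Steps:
(127 - 295)*a(-6) = (127 - 295)*(-5) = -168*(-5) = 840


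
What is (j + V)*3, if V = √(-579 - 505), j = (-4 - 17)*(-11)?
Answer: 693 + 6*I*√271 ≈ 693.0 + 98.772*I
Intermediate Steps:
j = 231 (j = -21*(-11) = 231)
V = 2*I*√271 (V = √(-1084) = 2*I*√271 ≈ 32.924*I)
(j + V)*3 = (231 + 2*I*√271)*3 = 693 + 6*I*√271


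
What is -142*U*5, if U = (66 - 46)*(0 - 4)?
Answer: 56800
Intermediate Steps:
U = -80 (U = 20*(-4) = -80)
-142*U*5 = -142*(-80)*5 = 11360*5 = 56800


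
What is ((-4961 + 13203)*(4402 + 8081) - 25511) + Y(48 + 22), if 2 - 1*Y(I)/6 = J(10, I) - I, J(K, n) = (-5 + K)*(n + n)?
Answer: 102855607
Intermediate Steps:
J(K, n) = 2*n*(-5 + K) (J(K, n) = (-5 + K)*(2*n) = 2*n*(-5 + K))
Y(I) = 12 - 54*I (Y(I) = 12 - 6*(2*I*(-5 + 10) - I) = 12 - 6*(2*I*5 - I) = 12 - 6*(10*I - I) = 12 - 54*I)
((-4961 + 13203)*(4402 + 8081) - 25511) + Y(48 + 22) = ((-4961 + 13203)*(4402 + 8081) - 25511) + (12 - 54*(48 + 22)) = (8242*12483 - 25511) + (12 - 54*70) = (102884886 - 25511) + (12 - 3780) = 102859375 - 3768 = 102855607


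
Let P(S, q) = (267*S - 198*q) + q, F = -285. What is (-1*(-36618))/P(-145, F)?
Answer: 6103/2905 ≈ 2.1009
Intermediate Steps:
P(S, q) = -197*q + 267*S (P(S, q) = (-198*q + 267*S) + q = -197*q + 267*S)
(-1*(-36618))/P(-145, F) = (-1*(-36618))/(-197*(-285) + 267*(-145)) = 36618/(56145 - 38715) = 36618/17430 = 36618*(1/17430) = 6103/2905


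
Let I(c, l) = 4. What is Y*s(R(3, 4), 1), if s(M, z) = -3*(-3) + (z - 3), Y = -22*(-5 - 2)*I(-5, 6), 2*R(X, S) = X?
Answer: 4312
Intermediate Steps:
R(X, S) = X/2
Y = 616 (Y = -22*(-5 - 2)*4 = -(-154)*4 = -22*(-28) = 616)
s(M, z) = 6 + z (s(M, z) = 9 + (-3 + z) = 6 + z)
Y*s(R(3, 4), 1) = 616*(6 + 1) = 616*7 = 4312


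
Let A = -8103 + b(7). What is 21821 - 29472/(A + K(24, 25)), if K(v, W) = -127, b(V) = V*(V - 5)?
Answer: 22413851/1027 ≈ 21825.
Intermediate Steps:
b(V) = V*(-5 + V)
A = -8089 (A = -8103 + 7*(-5 + 7) = -8103 + 7*2 = -8103 + 14 = -8089)
21821 - 29472/(A + K(24, 25)) = 21821 - 29472/(-8089 - 127) = 21821 - 29472/(-8216) = 21821 - 29472*(-1)/8216 = 21821 - 1*(-3684/1027) = 21821 + 3684/1027 = 22413851/1027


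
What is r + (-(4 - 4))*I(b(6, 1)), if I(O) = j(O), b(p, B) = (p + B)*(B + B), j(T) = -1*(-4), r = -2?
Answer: -2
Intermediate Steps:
j(T) = 4
b(p, B) = 2*B*(B + p) (b(p, B) = (B + p)*(2*B) = 2*B*(B + p))
I(O) = 4
r + (-(4 - 4))*I(b(6, 1)) = -2 - (4 - 4)*4 = -2 - 1*0*4 = -2 + 0*4 = -2 + 0 = -2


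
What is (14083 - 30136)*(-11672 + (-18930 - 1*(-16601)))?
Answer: 224758053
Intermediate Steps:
(14083 - 30136)*(-11672 + (-18930 - 1*(-16601))) = -16053*(-11672 + (-18930 + 16601)) = -16053*(-11672 - 2329) = -16053*(-14001) = 224758053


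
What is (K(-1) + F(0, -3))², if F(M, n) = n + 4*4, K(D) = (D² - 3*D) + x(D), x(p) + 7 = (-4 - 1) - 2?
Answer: 9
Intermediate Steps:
x(p) = -14 (x(p) = -7 + ((-4 - 1) - 2) = -7 + (-5 - 2) = -7 - 7 = -14)
K(D) = -14 + D² - 3*D (K(D) = (D² - 3*D) - 14 = -14 + D² - 3*D)
F(M, n) = 16 + n (F(M, n) = n + 16 = 16 + n)
(K(-1) + F(0, -3))² = ((-14 + (-1)² - 3*(-1)) + (16 - 3))² = ((-14 + 1 + 3) + 13)² = (-10 + 13)² = 3² = 9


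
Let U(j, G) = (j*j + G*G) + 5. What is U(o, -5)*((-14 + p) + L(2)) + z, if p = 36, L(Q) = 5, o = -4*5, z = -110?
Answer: 11500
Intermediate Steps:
o = -20
U(j, G) = 5 + G² + j² (U(j, G) = (j² + G²) + 5 = (G² + j²) + 5 = 5 + G² + j²)
U(o, -5)*((-14 + p) + L(2)) + z = (5 + (-5)² + (-20)²)*((-14 + 36) + 5) - 110 = (5 + 25 + 400)*(22 + 5) - 110 = 430*27 - 110 = 11610 - 110 = 11500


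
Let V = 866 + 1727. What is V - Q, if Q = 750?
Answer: 1843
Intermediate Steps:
V = 2593
V - Q = 2593 - 1*750 = 2593 - 750 = 1843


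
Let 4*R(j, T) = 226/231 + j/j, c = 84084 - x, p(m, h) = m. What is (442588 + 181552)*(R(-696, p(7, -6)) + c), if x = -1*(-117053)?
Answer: -432116222315/21 ≈ -2.0577e+10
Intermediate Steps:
x = 117053
c = -32969 (c = 84084 - 1*117053 = 84084 - 117053 = -32969)
R(j, T) = 457/924 (R(j, T) = (226/231 + j/j)/4 = (226*(1/231) + 1)/4 = (226/231 + 1)/4 = (1/4)*(457/231) = 457/924)
(442588 + 181552)*(R(-696, p(7, -6)) + c) = (442588 + 181552)*(457/924 - 32969) = 624140*(-30462899/924) = -432116222315/21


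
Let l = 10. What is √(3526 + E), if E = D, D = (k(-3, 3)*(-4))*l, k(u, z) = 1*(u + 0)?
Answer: √3646 ≈ 60.382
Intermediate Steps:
k(u, z) = u (k(u, z) = 1*u = u)
D = 120 (D = -3*(-4)*10 = 12*10 = 120)
E = 120
√(3526 + E) = √(3526 + 120) = √3646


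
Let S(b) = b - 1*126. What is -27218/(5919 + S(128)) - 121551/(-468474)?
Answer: -129367977/29826178 ≈ -4.3374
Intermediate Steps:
S(b) = -126 + b (S(b) = b - 126 = -126 + b)
-27218/(5919 + S(128)) - 121551/(-468474) = -27218/(5919 + (-126 + 128)) - 121551/(-468474) = -27218/(5919 + 2) - 121551*(-1/468474) = -27218/5921 + 40517/156158 = -27218*1/5921 + 40517/156158 = -878/191 + 40517/156158 = -129367977/29826178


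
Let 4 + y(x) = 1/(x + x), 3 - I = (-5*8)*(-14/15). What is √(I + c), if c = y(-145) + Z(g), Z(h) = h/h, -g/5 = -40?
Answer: I*√28260210/870 ≈ 6.1104*I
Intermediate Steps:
g = 200 (g = -5*(-40) = 200)
I = -103/3 (I = 3 - (-5*8)*(-14/15) = 3 - (-40)*(-14*1/15) = 3 - (-40)*(-14)/15 = 3 - 1*112/3 = 3 - 112/3 = -103/3 ≈ -34.333)
Z(h) = 1
y(x) = -4 + 1/(2*x) (y(x) = -4 + 1/(x + x) = -4 + 1/(2*x))
c = -871/290 (c = (-4 + (½)/(-145)) + 1 = (-4 + (½)*(-1/145)) + 1 = (-4 - 1/290) + 1 = -1161/290 + 1 = -871/290 ≈ -3.0034)
√(I + c) = √(-103/3 - 871/290) = √(-32483/870) = I*√28260210/870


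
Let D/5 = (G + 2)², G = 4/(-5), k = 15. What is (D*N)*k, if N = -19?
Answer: -2052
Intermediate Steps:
G = -⅘ (G = 4*(-⅕) = -⅘ ≈ -0.80000)
D = 36/5 (D = 5*(-⅘ + 2)² = 5*(6/5)² = 5*(36/25) = 36/5 ≈ 7.2000)
(D*N)*k = ((36/5)*(-19))*15 = -684/5*15 = -2052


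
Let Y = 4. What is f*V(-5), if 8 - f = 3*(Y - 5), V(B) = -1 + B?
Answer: -66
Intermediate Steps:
f = 11 (f = 8 - 3*(4 - 5) = 8 - 3*(-1) = 8 - 1*(-3) = 8 + 3 = 11)
f*V(-5) = 11*(-1 - 5) = 11*(-6) = -66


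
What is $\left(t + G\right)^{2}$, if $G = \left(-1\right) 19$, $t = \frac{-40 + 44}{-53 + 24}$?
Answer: $\frac{308025}{841} \approx 366.26$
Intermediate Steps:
$t = - \frac{4}{29}$ ($t = \frac{4}{-29} = 4 \left(- \frac{1}{29}\right) = - \frac{4}{29} \approx -0.13793$)
$G = -19$
$\left(t + G\right)^{2} = \left(- \frac{4}{29} - 19\right)^{2} = \left(- \frac{555}{29}\right)^{2} = \frac{308025}{841}$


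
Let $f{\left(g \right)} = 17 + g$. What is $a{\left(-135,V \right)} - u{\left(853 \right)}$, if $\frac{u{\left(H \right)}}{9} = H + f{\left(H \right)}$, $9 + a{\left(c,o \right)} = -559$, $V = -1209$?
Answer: $-16075$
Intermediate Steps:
$a{\left(c,o \right)} = -568$ ($a{\left(c,o \right)} = -9 - 559 = -568$)
$u{\left(H \right)} = 153 + 18 H$ ($u{\left(H \right)} = 9 \left(H + \left(17 + H\right)\right) = 9 \left(17 + 2 H\right) = 153 + 18 H$)
$a{\left(-135,V \right)} - u{\left(853 \right)} = -568 - \left(153 + 18 \cdot 853\right) = -568 - \left(153 + 15354\right) = -568 - 15507 = -16075$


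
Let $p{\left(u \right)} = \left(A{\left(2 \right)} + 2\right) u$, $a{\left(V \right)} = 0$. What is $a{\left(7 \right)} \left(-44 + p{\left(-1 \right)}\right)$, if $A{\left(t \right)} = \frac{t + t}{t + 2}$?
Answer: $0$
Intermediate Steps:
$A{\left(t \right)} = \frac{2 t}{2 + t}$
$p{\left(u \right)} = 3 u$ ($p{\left(u \right)} = \left(2 \cdot 2 \frac{1}{2 + 2} + 2\right) u = \left(2 \cdot 2 \cdot \frac{1}{4} + 2\right) u = \left(1 + 2\right) u = 3 u$)
$a{\left(7 \right)} \left(-44 + p{\left(-1 \right)}\right) = 0 \left(-44 + 3 \left(-1\right)\right) = 0 \left(-44 - 3\right) = 0 \left(-47\right) = 0$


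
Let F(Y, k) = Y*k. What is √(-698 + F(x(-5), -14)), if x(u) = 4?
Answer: I*√754 ≈ 27.459*I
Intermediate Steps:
√(-698 + F(x(-5), -14)) = √(-698 + 4*(-14)) = √(-698 - 56) = √(-754) = I*√754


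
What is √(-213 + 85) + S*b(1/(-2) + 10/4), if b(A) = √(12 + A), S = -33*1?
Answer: -33*√14 + 8*I*√2 ≈ -123.47 + 11.314*I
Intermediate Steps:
S = -33
√(-213 + 85) + S*b(1/(-2) + 10/4) = √(-213 + 85) - 33*√(12 + (1/(-2) + 10/4)) = √(-128) - 33*√(12 + (1*(-½) + 10*(¼))) = 8*I*√2 - 33*√(12 + (-½ + 5/2)) = 8*I*√2 - 33*√(12 + 2) = 8*I*√2 - 33*√14 = -33*√14 + 8*I*√2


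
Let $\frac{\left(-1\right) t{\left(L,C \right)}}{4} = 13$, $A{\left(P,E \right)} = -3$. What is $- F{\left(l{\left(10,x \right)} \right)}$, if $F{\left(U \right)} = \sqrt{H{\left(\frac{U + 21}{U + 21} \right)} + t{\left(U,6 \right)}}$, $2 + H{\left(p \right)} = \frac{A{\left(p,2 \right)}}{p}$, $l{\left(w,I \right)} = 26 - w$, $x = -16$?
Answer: $- i \sqrt{57} \approx - 7.5498 i$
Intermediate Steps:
$t{\left(L,C \right)} = -52$ ($t{\left(L,C \right)} = \left(-4\right) 13 = -52$)
$H{\left(p \right)} = -2 - \frac{3}{p}$
$F{\left(U \right)} = i \sqrt{57}$ ($F{\left(U \right)} = \sqrt{\left(-2 - \frac{3}{\left(U + 21\right) \frac{1}{U + 21}}\right) - 52} = \sqrt{\left(-2 - \frac{3}{\left(21 + U\right) \frac{1}{21 + U}}\right) - 52} = \sqrt{\left(-2 - \frac{3}{1}\right) - 52} = \sqrt{\left(-2 - 3\right) - 52} = \sqrt{-5 - 52} = \sqrt{-57} = i \sqrt{57}$)
$- F{\left(l{\left(10,x \right)} \right)} = - i \sqrt{57}$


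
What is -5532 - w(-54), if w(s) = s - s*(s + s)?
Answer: 354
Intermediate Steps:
w(s) = s - 2*s² (w(s) = s - s*2*s = s - 2*s²)
-5532 - w(-54) = -5532 - (-54)*(1 - 2*(-54)) = -5532 - (-54)*(1 + 108) = -5532 - (-54)*109 = -5532 - 1*(-5886) = -5532 + 5886 = 354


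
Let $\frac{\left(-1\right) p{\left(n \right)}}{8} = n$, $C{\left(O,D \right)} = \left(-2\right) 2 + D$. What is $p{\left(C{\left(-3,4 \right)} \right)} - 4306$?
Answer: $-4306$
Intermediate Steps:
$C{\left(O,D \right)} = -4 + D$
$p{\left(n \right)} = - 8 n$
$p{\left(C{\left(-3,4 \right)} \right)} - 4306 = - 8 \left(-4 + 4\right) - 4306 = \left(-8\right) 0 - 4306 = 0 - 4306 = -4306$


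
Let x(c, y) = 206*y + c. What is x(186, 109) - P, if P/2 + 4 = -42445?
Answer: 107538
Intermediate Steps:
x(c, y) = c + 206*y
P = -84898 (P = -8 + 2*(-42445) = -8 - 84890 = -84898)
x(186, 109) - P = (186 + 206*109) - 1*(-84898) = (186 + 22454) + 84898 = 22640 + 84898 = 107538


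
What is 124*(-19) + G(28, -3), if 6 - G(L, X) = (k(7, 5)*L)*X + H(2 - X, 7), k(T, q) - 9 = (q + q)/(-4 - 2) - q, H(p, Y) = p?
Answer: -2159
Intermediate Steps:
k(T, q) = 9 - 4*q/3 (k(T, q) = 9 + ((q + q)/(-4 - 2) - q) = 9 + ((2*q)/(-6) - q) = 9 + ((2*q)*(-⅙) - q) = 9 + (-q/3 - q) = 9 - 4*q/3)
G(L, X) = 4 + X - 7*L*X/3 (G(L, X) = 6 - (((9 - 4/3*5)*L)*X + (2 - X)) = 6 - (((9 - 20/3)*L)*X + (2 - X)) = 6 - ((7*L/3)*X + (2 - X)) = 6 - (7*L*X/3 + (2 - X)) = 6 - (2 - X + 7*L*X/3) = 6 + (-2 + X - 7*L*X/3) = 4 + X - 7*L*X/3)
124*(-19) + G(28, -3) = 124*(-19) + (4 - 3 - 7/3*28*(-3)) = -2356 + (4 - 3 + 196) = -2356 + 197 = -2159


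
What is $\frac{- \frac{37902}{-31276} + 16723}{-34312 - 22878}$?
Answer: $- \frac{52306645}{178867444} \approx -0.29243$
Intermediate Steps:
$\frac{- \frac{37902}{-31276} + 16723}{-34312 - 22878} = \frac{\left(-37902\right) \left(- \frac{1}{31276}\right) + 16723}{-57190} = \left(\frac{18951}{15638} + 16723\right) \left(- \frac{1}{57190}\right) = \frac{261533225}{15638} \left(- \frac{1}{57190}\right) = - \frac{52306645}{178867444}$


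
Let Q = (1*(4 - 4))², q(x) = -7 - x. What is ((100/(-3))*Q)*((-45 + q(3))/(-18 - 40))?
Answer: 0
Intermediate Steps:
Q = 0 (Q = (1*0)² = 0² = 0)
((100/(-3))*Q)*((-45 + q(3))/(-18 - 40)) = ((100/(-3))*0)*((-45 + (-7 - 1*3))/(-18 - 40)) = ((100*(-⅓))*0)*((-45 + (-7 - 3))/(-58)) = (-100/3*0)*((-45 - 10)*(-1/58)) = 0*(-55*(-1/58)) = 0*(55/58) = 0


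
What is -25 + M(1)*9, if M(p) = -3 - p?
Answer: -61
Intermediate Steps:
-25 + M(1)*9 = -25 + (-3 - 1*1)*9 = -25 + (-3 - 1)*9 = -25 - 4*9 = -25 - 36 = -61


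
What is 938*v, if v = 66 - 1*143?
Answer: -72226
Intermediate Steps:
v = -77 (v = 66 - 143 = -77)
938*v = 938*(-77) = -72226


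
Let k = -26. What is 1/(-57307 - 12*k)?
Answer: -1/56995 ≈ -1.7545e-5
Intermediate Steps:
1/(-57307 - 12*k) = 1/(-57307 - 12*(-26)) = 1/(-57307 + 312) = 1/(-56995) = -1/56995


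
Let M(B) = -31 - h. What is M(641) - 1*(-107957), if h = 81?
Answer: 107845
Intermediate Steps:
M(B) = -112 (M(B) = -31 - 1*81 = -31 - 81 = -112)
M(641) - 1*(-107957) = -112 - 1*(-107957) = -112 + 107957 = 107845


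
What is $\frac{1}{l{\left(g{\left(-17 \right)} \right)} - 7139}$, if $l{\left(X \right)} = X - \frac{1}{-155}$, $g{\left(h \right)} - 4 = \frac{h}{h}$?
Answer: $- \frac{155}{1105769} \approx -0.00014017$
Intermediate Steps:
$g{\left(h \right)} = 5$ ($g{\left(h \right)} = 4 + \frac{h}{h} = 4 + 1 = 5$)
$l{\left(X \right)} = \frac{1}{155} + X$ ($l{\left(X \right)} = X - - \frac{1}{155} = X + \frac{1}{155} = \frac{1}{155} + X$)
$\frac{1}{l{\left(g{\left(-17 \right)} \right)} - 7139} = \frac{1}{\left(\frac{1}{155} + 5\right) - 7139} = \frac{1}{\frac{776}{155} - 7139} = \frac{1}{- \frac{1105769}{155}} = - \frac{155}{1105769}$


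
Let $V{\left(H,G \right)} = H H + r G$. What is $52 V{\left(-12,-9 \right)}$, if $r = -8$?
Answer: $11232$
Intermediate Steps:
$V{\left(H,G \right)} = H^{2} - 8 G$ ($V{\left(H,G \right)} = H H - 8 G = H^{2} - 8 G$)
$52 V{\left(-12,-9 \right)} = 52 \left(\left(-12\right)^{2} - -72\right) = 52 \left(144 + 72\right) = 52 \cdot 216 = 11232$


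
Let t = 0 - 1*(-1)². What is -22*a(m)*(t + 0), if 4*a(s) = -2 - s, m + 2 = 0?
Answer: 0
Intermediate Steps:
m = -2 (m = -2 + 0 = -2)
a(s) = -½ - s/4 (a(s) = (-2 - s)/4 = -½ - s/4)
t = -1 (t = 0 - 1*1 = 0 - 1 = -1)
-22*a(m)*(t + 0) = -22*(-½ - ¼*(-2))*(-1 + 0) = -22*(-½ + ½)*(-1) = -0*(-1) = -22*0 = 0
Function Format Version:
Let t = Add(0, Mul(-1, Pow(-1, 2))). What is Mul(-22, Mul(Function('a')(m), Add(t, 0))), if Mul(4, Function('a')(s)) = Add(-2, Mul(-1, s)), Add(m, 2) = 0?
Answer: 0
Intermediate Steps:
m = -2 (m = Add(-2, 0) = -2)
Function('a')(s) = Add(Rational(-1, 2), Mul(Rational(-1, 4), s)) (Function('a')(s) = Mul(Rational(1, 4), Add(-2, Mul(-1, s))) = Add(Rational(-1, 2), Mul(Rational(-1, 4), s)))
t = -1 (t = Add(0, Mul(-1, 1)) = Add(0, -1) = -1)
Mul(-22, Mul(Function('a')(m), Add(t, 0))) = Mul(-22, Mul(Add(Rational(-1, 2), Mul(Rational(-1, 4), -2)), Add(-1, 0))) = Mul(-22, Mul(Add(Rational(-1, 2), Rational(1, 2)), -1)) = Mul(-22, Mul(0, -1)) = Mul(-22, 0) = 0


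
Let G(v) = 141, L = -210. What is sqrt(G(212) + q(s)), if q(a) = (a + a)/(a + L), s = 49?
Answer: sqrt(74267)/23 ≈ 11.849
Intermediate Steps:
q(a) = 2*a/(-210 + a) (q(a) = (a + a)/(a - 210) = (2*a)/(-210 + a) = 2*a/(-210 + a))
sqrt(G(212) + q(s)) = sqrt(141 + 2*49/(-210 + 49)) = sqrt(141 + 2*49/(-161)) = sqrt(141 + 2*49*(-1/161)) = sqrt(141 - 14/23) = sqrt(3229/23) = sqrt(74267)/23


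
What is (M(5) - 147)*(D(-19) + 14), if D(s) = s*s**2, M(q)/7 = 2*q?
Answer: 527065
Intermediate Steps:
M(q) = 14*q (M(q) = 7*(2*q) = 14*q)
D(s) = s**3
(M(5) - 147)*(D(-19) + 14) = (14*5 - 147)*((-19)**3 + 14) = (70 - 147)*(-6859 + 14) = -77*(-6845) = 527065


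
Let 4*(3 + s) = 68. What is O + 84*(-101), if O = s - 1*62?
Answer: -8532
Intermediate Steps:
s = 14 (s = -3 + (¼)*68 = -3 + 17 = 14)
O = -48 (O = 14 - 1*62 = 14 - 62 = -48)
O + 84*(-101) = -48 + 84*(-101) = -48 - 8484 = -8532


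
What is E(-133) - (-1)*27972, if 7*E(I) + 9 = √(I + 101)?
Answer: 195795/7 + 4*I*√2/7 ≈ 27971.0 + 0.80812*I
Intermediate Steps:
E(I) = -9/7 + √(101 + I)/7 (E(I) = -9/7 + √(I + 101)/7 = -9/7 + √(101 + I)/7)
E(-133) - (-1)*27972 = (-9/7 + √(101 - 133)/7) - (-1)*27972 = (-9/7 + √(-32)/7) - 1*(-27972) = (-9/7 + (4*I*√2)/7) + 27972 = (-9/7 + 4*I*√2/7) + 27972 = 195795/7 + 4*I*√2/7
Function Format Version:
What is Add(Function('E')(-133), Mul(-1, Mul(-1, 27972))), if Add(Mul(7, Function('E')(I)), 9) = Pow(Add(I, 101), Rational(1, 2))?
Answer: Add(Rational(195795, 7), Mul(Rational(4, 7), I, Pow(2, Rational(1, 2)))) ≈ Add(27971., Mul(0.80812, I))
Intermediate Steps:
Function('E')(I) = Add(Rational(-9, 7), Mul(Rational(1, 7), Pow(Add(101, I), Rational(1, 2)))) (Function('E')(I) = Add(Rational(-9, 7), Mul(Rational(1, 7), Pow(Add(I, 101), Rational(1, 2)))) = Add(Rational(-9, 7), Mul(Rational(1, 7), Pow(Add(101, I), Rational(1, 2)))))
Add(Function('E')(-133), Mul(-1, Mul(-1, 27972))) = Add(Add(Rational(-9, 7), Mul(Rational(1, 7), Pow(Add(101, -133), Rational(1, 2)))), Mul(-1, Mul(-1, 27972))) = Add(Add(Rational(-9, 7), Mul(Rational(1, 7), Pow(-32, Rational(1, 2)))), Mul(-1, -27972)) = Add(Add(Rational(-9, 7), Mul(Rational(1, 7), Mul(4, I, Pow(2, Rational(1, 2))))), 27972) = Add(Add(Rational(-9, 7), Mul(Rational(4, 7), I, Pow(2, Rational(1, 2)))), 27972) = Add(Rational(195795, 7), Mul(Rational(4, 7), I, Pow(2, Rational(1, 2))))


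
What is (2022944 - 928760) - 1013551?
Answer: 80633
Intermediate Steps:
(2022944 - 928760) - 1013551 = 1094184 - 1013551 = 80633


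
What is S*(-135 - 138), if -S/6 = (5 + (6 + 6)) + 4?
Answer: 34398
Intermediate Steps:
S = -126 (S = -6*((5 + (6 + 6)) + 4) = -6*((5 + 12) + 4) = -6*(17 + 4) = -6*21 = -126)
S*(-135 - 138) = -126*(-135 - 138) = -126*(-273) = 34398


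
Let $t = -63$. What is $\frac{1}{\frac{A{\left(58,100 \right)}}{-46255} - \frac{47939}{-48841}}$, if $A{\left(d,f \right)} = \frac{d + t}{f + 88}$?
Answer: $\frac{84943681108}{83374982373} \approx 1.0188$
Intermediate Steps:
$A{\left(d,f \right)} = \frac{-63 + d}{88 + f}$ ($A{\left(d,f \right)} = \frac{d - 63}{f + 88} = \frac{-63 + d}{88 + f}$)
$\frac{1}{\frac{A{\left(58,100 \right)}}{-46255} - \frac{47939}{-48841}} = \frac{1}{\frac{\frac{1}{88 + 100} \left(-63 + 58\right)}{-46255} - \frac{47939}{-48841}} = \frac{1}{\frac{1}{188} \left(-5\right) \left(- \frac{1}{46255}\right) - - \frac{47939}{48841}} = \frac{1}{\frac{1}{188} \left(-5\right) \left(- \frac{1}{46255}\right) + \frac{47939}{48841}} = \frac{1}{\left(- \frac{5}{188}\right) \left(- \frac{1}{46255}\right) + \frac{47939}{48841}} = \frac{1}{\frac{1}{1739188} + \frac{47939}{48841}} = \frac{1}{\frac{83374982373}{84943681108}} = \frac{84943681108}{83374982373}$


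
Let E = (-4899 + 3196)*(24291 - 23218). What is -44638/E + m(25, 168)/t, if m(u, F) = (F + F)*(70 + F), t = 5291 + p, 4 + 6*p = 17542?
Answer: 659881542/67610803 ≈ 9.7600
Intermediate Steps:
p = 2923 (p = -2/3 + (1/6)*17542 = -2/3 + 8771/3 = 2923)
t = 8214 (t = 5291 + 2923 = 8214)
m(u, F) = 2*F*(70 + F) (m(u, F) = (2*F)*(70 + F) = 2*F*(70 + F))
E = -1827319 (E = -1703*1073 = -1827319)
-44638/E + m(25, 168)/t = -44638/(-1827319) + (2*168*(70 + 168))/8214 = -44638*(-1/1827319) + (2*168*238)*(1/8214) = 44638/1827319 + 79968*(1/8214) = 44638/1827319 + 13328/1369 = 659881542/67610803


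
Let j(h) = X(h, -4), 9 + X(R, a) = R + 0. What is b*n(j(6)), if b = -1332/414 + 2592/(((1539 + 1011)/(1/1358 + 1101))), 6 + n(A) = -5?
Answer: -81472548982/6637225 ≈ -12275.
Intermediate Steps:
X(R, a) = -9 + R (X(R, a) = -9 + (R + 0) = -9 + R)
j(h) = -9 + h
n(A) = -11 (n(A) = -6 - 5 = -11)
b = 7406595362/6637225 (b = -1332*1/414 + 2592/((2550/(1/1358 + 1101))) = -74/23 + 2592/((2550/(1495159/1358))) = -74/23 + 2592/((2550*(1358/1495159))) = -74/23 + 2592/(3462900/1495159) = -74/23 + 2592*(1495159/3462900) = -74/23 + 322954344/288575 = 7406595362/6637225 ≈ 1115.9)
b*n(j(6)) = (7406595362/6637225)*(-11) = -81472548982/6637225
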